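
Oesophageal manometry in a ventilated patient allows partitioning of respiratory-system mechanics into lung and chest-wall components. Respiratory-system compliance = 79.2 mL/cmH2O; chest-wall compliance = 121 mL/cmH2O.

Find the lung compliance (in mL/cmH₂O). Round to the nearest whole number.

229

1/CL = 1/Crs − 1/Ccw.
1/CL = 1/79.2 − 1/121 = 0.004362.
CL = 229.25 mL/cmH2O.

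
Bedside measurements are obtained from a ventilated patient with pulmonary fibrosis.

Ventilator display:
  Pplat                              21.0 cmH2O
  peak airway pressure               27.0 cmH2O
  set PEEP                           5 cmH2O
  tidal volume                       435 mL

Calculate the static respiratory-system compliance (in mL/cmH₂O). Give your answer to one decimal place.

Cstat = Vt / (Pplat − PEEP) = 435 / (21.0 − 5) = 435 / 16.0 = 27.188 mL/cmH2O.

27.2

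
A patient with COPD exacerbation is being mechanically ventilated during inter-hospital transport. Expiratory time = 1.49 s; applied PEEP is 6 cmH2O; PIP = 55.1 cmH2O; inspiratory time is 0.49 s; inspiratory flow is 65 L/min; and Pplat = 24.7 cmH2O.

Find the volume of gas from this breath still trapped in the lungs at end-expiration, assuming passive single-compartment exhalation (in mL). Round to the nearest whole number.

82

Flow: 65 L/min ÷ 60 = 1.0833 L/s.
Vt = flow × Ti = 1.0833 L/s × 0.49 s × 1000 mL/L = 530.82 mL.
R = (PIP − Pplat)/V̇ = (55.1 − 24.7) / 1.0833 = 30.4/1.0833 = 28.062 cmH2O·s/L.
C = Vt/(Pplat − PEEP) = 530.82 / (24.7 − 6) = 530.82/18.7 = 28.386 mL/cmH2O.
τ = R × C = 28.062 × 0.02839 L/cmH2O = 0.7967 s.
Fraction remaining = e^(−Te/τ) = e^(−1.49/0.7967) = 0.1541.
Trapped volume = 530.82 × 0.1541 = 81.799 mL.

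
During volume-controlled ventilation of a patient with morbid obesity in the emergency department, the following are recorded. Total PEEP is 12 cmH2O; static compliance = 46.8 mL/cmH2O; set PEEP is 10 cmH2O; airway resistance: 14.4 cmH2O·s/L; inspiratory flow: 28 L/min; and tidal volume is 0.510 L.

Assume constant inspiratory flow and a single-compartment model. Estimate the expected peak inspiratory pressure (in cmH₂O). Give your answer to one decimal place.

Flow: 28 L/min ÷ 60 = 0.4667 L/s.
Total PEEP = 12 cmH2O (set 10 + intrinsic 2); this is the baseline alveolar pressure.
Equation of motion (constant flow): PIP = Vt/C + R·V̇ + PEEP.
PIP = 510/46.8 + 14.4×0.4667 + 12 = 10.897 + 6.72 + 12 = 29.617 cmH2O.

29.6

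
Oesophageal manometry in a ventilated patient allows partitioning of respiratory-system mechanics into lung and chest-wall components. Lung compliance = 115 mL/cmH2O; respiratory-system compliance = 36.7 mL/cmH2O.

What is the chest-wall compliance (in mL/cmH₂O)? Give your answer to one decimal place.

1/Ccw = 1/Crs − 1/CL.
1/Ccw = 1/36.7 − 1/115 = 0.01855.
Ccw = 53.908 mL/cmH2O.

53.9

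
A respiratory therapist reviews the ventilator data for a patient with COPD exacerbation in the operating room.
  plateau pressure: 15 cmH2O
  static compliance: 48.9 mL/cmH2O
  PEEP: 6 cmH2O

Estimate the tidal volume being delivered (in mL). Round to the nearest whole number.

440

Vt = Cstat × (Pplat − PEEP) = 48.9 × (15 − 6) = 48.9 × 9.0 = 440.1 mL.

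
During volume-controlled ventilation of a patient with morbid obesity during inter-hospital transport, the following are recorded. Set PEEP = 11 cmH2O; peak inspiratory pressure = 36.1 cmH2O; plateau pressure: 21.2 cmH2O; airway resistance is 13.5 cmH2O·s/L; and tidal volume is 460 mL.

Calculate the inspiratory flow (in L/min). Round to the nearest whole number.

66

flow = (PIP − Pplat) / Raw = (36.1 − 21.2) / 13.5 = 1.104 L/s × 60 = 66.24 L/min.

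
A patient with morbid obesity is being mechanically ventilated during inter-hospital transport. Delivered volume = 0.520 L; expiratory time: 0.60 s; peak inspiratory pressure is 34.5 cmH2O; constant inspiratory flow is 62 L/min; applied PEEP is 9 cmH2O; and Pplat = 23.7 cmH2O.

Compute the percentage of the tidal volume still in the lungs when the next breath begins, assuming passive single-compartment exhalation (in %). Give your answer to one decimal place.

Flow: 62 L/min ÷ 60 = 1.0333 L/s.
R = (PIP − Pplat)/V̇ = (34.5 − 23.7) / 1.0333 = 10.8/1.0333 = 10.452 cmH2O·s/L.
C = Vt/(Pplat − PEEP) = 520.0 / (23.7 − 9) = 520.0/14.7 = 35.374 mL/cmH2O.
τ = R × C = 10.452 × 0.03537 L/cmH2O = 0.3697 s.
Fraction remaining at end-expiration = e^(−Te/τ) = e^(−0.60/0.3697) = 0.1973 → 19.73%.

19.7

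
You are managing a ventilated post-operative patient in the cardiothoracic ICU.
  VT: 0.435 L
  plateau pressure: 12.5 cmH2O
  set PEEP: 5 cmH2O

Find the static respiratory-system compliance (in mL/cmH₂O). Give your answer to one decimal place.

58.0

Cstat = Vt / (Pplat − PEEP) = 435 / (12.5 − 5) = 435 / 7.5 = 58.0 mL/cmH2O.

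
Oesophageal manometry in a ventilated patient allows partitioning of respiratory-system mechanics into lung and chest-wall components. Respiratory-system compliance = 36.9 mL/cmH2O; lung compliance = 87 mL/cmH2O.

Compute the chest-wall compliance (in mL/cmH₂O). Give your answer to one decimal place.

1/Ccw = 1/Crs − 1/CL.
1/Ccw = 1/36.9 − 1/87 = 0.01561.
Ccw = 64.061 mL/cmH2O.

64.1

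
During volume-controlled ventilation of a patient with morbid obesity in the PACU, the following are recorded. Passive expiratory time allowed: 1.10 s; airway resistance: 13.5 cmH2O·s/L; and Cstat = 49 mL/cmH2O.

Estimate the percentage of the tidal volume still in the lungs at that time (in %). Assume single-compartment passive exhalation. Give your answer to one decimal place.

τ = R × C = 13.5 × 49 mL/cmH2O = 13.5 × 0.049 L/cmH2O = 0.6615 s.
Passive exhalation: V(t)/V₀ = e^(−t/τ) = e^(−1.10/0.6615) = 0.1896.
Fraction remaining = 0.1896 → 18.96%.

19.0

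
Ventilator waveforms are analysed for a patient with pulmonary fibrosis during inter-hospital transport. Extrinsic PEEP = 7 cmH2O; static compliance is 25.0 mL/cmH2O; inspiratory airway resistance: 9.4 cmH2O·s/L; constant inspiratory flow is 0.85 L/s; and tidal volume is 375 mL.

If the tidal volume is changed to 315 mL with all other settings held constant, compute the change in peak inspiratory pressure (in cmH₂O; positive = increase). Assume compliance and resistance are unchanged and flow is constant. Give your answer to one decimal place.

-2.4

PIP = Vt/C + R·V̇ + PEEP (constant-flow equation of motion).
Only the elastic term changes: ΔPIP = ΔVt / C = (315 − 375) / 25.0 = -2.4 cmH2O.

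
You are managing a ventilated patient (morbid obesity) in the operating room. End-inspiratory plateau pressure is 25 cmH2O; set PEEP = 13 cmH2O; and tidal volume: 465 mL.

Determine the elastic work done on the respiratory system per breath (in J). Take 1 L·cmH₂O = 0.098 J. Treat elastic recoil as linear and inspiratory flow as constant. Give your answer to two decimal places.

Elastic work ≈ ½ × (Pplat − PEEP) × Vt = 0.5 × (25 − 13) × 0.465 L = 0.5 × 12.0 × 0.465 = 2.79 L·cmH2O.
× 0.098 J/(L·cmH2O) → 0.2734 J.

0.27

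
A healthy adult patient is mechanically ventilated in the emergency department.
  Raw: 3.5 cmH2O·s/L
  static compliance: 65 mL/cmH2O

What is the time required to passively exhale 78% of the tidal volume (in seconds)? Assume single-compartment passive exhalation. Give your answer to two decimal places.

τ = R × C = 3.5 × 65 mL/cmH2O = 3.5 × 0.065 L/cmH2O = 0.2275 s.
Exhaled fraction f = 1 − e^(−t/τ) → t = −τ·ln(1 − f) = −0.2275·ln(0.22) = 0.3445 s.

0.34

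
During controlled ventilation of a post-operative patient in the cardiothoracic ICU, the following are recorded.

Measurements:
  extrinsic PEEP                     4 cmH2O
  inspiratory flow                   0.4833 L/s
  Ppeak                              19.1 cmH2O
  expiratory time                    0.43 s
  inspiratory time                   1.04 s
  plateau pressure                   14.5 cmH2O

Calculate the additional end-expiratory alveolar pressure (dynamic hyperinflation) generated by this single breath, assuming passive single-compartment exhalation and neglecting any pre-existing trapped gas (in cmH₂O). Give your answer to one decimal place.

4.1

Vt = flow × Ti = 0.4833 L/s × 1.04 s × 1000 mL/L = 502.63 mL.
R = (PIP − Pplat)/V̇ = (19.1 − 14.5) / 0.4833 = 4.6/0.4833 = 9.518 cmH2O·s/L.
C = Vt/(Pplat − PEEP) = 502.63 / (14.5 − 4) = 502.63/10.5 = 47.87 mL/cmH2O.
τ = R × C = 9.518 × 0.04787 L/cmH2O = 0.4556 s.
Fraction remaining = e^(−Te/τ) = e^(−0.43/0.4556) = 0.3891; trapped volume = 502.63 × 0.3891 = 195.57 mL.
Additional alveolar pressure from trapping ≈ V_trapped / C = 195.57 / 47.87 = 4.085 cmH2O.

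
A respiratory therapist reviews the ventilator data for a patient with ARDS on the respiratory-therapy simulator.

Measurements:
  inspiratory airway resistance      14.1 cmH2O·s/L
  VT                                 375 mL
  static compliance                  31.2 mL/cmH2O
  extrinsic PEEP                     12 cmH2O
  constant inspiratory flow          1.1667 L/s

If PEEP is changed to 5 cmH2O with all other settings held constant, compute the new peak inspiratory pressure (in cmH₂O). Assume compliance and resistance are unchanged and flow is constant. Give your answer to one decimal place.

PIP = Vt/C + R·V̇ + PEEP (constant-flow equation of motion).
Only the baseline term changes: ΔPIP = ΔPEEP = 5 − 12 = -7.0 cmH2O.
Original PIP = 375/31.2 + 14.1×1.1667 + 12 = 40.47 cmH2O; new PIP = 40.47 + (-7.0) = 33.47 cmH2O.

33.5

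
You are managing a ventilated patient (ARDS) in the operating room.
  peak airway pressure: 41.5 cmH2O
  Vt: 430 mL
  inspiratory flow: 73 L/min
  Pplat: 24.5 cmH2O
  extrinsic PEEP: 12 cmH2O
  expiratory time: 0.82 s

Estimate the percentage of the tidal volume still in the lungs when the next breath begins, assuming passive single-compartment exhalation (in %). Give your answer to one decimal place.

18.2

Flow: 73 L/min ÷ 60 = 1.2167 L/s.
R = (PIP − Pplat)/V̇ = (41.5 − 24.5) / 1.2167 = 17.0/1.2167 = 13.972 cmH2O·s/L.
C = Vt/(Pplat − PEEP) = 430.0 / (24.5 − 12) = 430.0/12.5 = 34.4 mL/cmH2O.
τ = R × C = 13.972 × 0.0344 L/cmH2O = 0.4806 s.
Fraction remaining at end-expiration = e^(−Te/τ) = e^(−0.82/0.4806) = 0.1816 → 18.16%.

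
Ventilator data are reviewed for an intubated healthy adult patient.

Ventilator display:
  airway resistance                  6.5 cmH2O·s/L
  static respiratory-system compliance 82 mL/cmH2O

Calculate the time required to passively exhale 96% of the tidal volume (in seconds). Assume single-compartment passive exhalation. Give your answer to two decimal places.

τ = R × C = 6.5 × 82 mL/cmH2O = 6.5 × 0.082 L/cmH2O = 0.533 s.
Exhaled fraction f = 1 − e^(−t/τ) → t = −τ·ln(1 − f) = −0.533·ln(0.04) = 1.716 s.

1.72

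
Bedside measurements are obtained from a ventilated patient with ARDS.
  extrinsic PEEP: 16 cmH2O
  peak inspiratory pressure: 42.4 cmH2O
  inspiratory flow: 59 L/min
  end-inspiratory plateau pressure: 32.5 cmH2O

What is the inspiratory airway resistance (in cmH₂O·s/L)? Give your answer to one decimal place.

Flow: 59 L/min ÷ 60 = 0.9833 L/s.
Raw = (PIP − Pplat) / flow = (42.4 − 32.5) / 0.9833 = 9.9 / 0.9833 = 10.068 cmH2O·s/L.

10.1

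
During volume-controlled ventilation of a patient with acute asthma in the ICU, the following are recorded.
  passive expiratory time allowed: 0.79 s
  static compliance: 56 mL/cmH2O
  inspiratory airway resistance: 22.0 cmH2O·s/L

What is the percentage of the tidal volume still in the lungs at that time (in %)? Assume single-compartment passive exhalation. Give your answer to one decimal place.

52.7

τ = R × C = 22.0 × 56 mL/cmH2O = 22.0 × 0.056 L/cmH2O = 1.232 s.
Passive exhalation: V(t)/V₀ = e^(−t/τ) = e^(−0.79/1.232) = 0.5266.
Fraction remaining = 0.5266 → 52.66%.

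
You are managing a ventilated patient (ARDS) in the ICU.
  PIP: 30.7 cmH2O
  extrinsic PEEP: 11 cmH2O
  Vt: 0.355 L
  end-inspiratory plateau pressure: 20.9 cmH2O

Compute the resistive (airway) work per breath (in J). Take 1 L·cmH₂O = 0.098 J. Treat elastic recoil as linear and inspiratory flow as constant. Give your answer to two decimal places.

0.34

With constant inspiratory flow the resistive pressure is constant at PIP − Pplat = 30.7 − 20.9 = 9.8 cmH2O, so resistive work = 9.8 × 0.355 = 3.479 L·cmH2O.
× 0.098 J/(L·cmH2O) → 0.3409 J.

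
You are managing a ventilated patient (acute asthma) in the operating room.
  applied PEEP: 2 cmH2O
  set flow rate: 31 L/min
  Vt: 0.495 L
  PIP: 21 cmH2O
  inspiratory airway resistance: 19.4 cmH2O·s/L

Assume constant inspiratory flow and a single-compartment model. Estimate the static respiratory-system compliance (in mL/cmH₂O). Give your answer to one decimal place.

Flow: 31 L/min ÷ 60 = 0.5167 L/s.
Equation of motion (constant flow): PIP = Vt/C + R·V̇ + PEEP.
Vt/C = PIP − R·V̇ − PEEP = 21 − 19.4×0.5167 − 2 = 21 − 10.024 − 2 = 8.976 cmH2O.
C = Vt / 8.976 = 495 / 8.976 = 55.147 mL/cmH2O.

55.1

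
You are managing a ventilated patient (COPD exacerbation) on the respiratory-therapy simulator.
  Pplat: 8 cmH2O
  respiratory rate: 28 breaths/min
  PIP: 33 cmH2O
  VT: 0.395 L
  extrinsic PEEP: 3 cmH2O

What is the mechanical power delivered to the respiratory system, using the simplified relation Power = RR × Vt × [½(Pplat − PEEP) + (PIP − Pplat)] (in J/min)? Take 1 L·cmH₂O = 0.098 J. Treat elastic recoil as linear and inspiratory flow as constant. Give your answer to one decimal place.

Per-breath work = Vt × [½(Pplat−PEEP) + (PIP−Pplat)] = 0.395 × [0.5×5.0 + 25.0] = 0.395 × 27.5 = 10.863 L·cmH2O.
Power = 28 × 10.863 = 304.16 L·cmH2O/min.
× 0.098 J/(L·cmH2O) → 29.808 J/min.

29.8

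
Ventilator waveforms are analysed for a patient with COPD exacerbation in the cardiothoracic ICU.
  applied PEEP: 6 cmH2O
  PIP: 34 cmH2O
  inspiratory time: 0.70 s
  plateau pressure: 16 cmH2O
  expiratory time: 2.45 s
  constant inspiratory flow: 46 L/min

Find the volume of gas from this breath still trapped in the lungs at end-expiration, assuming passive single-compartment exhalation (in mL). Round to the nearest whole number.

Flow: 46 L/min ÷ 60 = 0.7667 L/s.
Vt = flow × Ti = 0.7667 L/s × 0.70 s × 1000 mL/L = 536.69 mL.
R = (PIP − Pplat)/V̇ = (34 − 16) / 0.7667 = 18.0/0.7667 = 23.477 cmH2O·s/L.
C = Vt/(Pplat − PEEP) = 536.69 / (16 − 6) = 536.69/10.0 = 53.669 mL/cmH2O.
τ = R × C = 23.477 × 0.05367 L/cmH2O = 1.26 s.
Fraction remaining = e^(−Te/τ) = e^(−2.45/1.26) = 0.1431.
Trapped volume = 536.69 × 0.1431 = 76.8 mL.

77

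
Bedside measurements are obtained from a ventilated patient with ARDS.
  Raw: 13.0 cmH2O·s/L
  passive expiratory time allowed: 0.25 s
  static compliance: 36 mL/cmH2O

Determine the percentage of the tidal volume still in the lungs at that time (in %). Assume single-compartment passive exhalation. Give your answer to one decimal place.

58.6

τ = R × C = 13.0 × 36 mL/cmH2O = 13.0 × 0.036 L/cmH2O = 0.468 s.
Passive exhalation: V(t)/V₀ = e^(−t/τ) = e^(−0.25/0.468) = 0.5861.
Fraction remaining = 0.5861 → 58.61%.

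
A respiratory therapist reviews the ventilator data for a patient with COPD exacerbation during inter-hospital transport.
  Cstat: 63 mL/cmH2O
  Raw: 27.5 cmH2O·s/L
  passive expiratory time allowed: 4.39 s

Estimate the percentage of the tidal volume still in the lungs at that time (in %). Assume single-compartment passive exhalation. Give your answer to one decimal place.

τ = R × C = 27.5 × 63 mL/cmH2O = 27.5 × 0.063 L/cmH2O = 1.733 s.
Passive exhalation: V(t)/V₀ = e^(−t/τ) = e^(−4.39/1.733) = 0.07941.
Fraction remaining = 0.07941 → 7.941%.

7.9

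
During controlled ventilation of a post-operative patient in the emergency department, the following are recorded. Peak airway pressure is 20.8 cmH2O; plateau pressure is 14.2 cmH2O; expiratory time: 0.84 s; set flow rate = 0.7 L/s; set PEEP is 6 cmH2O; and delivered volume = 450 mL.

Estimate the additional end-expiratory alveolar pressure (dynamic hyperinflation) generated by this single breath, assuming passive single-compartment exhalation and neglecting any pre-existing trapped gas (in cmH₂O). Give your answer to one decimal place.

1.6

R = (PIP − Pplat)/V̇ = (20.8 − 14.2) / 0.7 = 6.6/0.7 = 9.429 cmH2O·s/L.
C = Vt/(Pplat − PEEP) = 450.0 / (14.2 − 6) = 450.0/8.2 = 54.878 mL/cmH2O.
τ = R × C = 9.429 × 0.05488 L/cmH2O = 0.5175 s.
Fraction remaining = e^(−Te/τ) = e^(−0.84/0.5175) = 0.1973; trapped volume = 450.0 × 0.1973 = 88.785 mL.
Additional alveolar pressure from trapping ≈ V_trapped / C = 88.785 / 54.878 = 1.618 cmH2O.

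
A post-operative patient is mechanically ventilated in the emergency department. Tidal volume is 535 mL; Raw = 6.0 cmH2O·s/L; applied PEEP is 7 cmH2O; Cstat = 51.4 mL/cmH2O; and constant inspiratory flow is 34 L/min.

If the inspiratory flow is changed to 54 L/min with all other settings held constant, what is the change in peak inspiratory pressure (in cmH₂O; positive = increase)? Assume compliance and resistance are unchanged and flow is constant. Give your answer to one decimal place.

2.0

Flow: 34 L/min ÷ 60 = 0.5667 L/s.
New flow: 54 L/min ÷ 60 = 0.9 L/s.
PIP = Vt/C + R·V̇ + PEEP (constant-flow equation of motion).
Only the resistive term changes: ΔPIP = R × ΔV̇ = 6.0 × (0.9 − 0.5667) = 6.0 × 0.3333 = 2.0 cmH2O.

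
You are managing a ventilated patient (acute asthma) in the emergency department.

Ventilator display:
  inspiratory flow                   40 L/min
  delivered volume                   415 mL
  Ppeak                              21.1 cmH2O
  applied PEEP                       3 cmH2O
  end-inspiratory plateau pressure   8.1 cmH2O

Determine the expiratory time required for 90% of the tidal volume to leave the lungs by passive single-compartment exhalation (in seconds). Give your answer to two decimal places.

Flow: 40 L/min ÷ 60 = 0.6667 L/s.
R = (PIP − Pplat)/V̇ = (21.1 − 8.1) / 0.6667 = 13.0/0.6667 = 19.499 cmH2O·s/L.
C = Vt/(Pplat − PEEP) = 415.0 / (8.1 − 3) = 415.0/5.1 = 81.373 mL/cmH2O.
τ = R × C = 19.499 × 0.08137 L/cmH2O = 1.587 s.
t = −τ·ln(1 − 0.90) = −1.587·ln(0.1) = 3.654 s.

3.65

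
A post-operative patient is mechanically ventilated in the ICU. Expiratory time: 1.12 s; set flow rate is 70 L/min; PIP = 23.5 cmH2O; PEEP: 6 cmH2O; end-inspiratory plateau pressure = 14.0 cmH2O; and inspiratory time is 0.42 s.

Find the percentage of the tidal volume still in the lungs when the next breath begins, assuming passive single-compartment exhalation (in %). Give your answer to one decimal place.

10.6

Flow: 70 L/min ÷ 60 = 1.1667 L/s.
Vt = flow × Ti = 1.1667 L/s × 0.42 s × 1000 mL/L = 490.01 mL.
R = (PIP − Pplat)/V̇ = (23.5 − 14.0) / 1.1667 = 9.5/1.1667 = 8.143 cmH2O·s/L.
C = Vt/(Pplat − PEEP) = 490.01 / (14.0 − 6) = 490.01/8.0 = 61.251 mL/cmH2O.
τ = R × C = 8.143 × 0.06125 L/cmH2O = 0.4988 s.
Fraction remaining at end-expiration = e^(−Te/τ) = e^(−1.12/0.4988) = 0.1059 → 10.59%.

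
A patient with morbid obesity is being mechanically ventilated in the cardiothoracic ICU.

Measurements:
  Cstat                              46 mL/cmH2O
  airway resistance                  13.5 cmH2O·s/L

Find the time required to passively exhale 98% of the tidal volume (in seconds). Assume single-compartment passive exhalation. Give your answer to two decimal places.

τ = R × C = 13.5 × 46 mL/cmH2O = 13.5 × 0.046 L/cmH2O = 0.621 s.
Exhaled fraction f = 1 − e^(−t/τ) → t = −τ·ln(1 − f) = −0.621·ln(0.02) = 2.429 s.

2.43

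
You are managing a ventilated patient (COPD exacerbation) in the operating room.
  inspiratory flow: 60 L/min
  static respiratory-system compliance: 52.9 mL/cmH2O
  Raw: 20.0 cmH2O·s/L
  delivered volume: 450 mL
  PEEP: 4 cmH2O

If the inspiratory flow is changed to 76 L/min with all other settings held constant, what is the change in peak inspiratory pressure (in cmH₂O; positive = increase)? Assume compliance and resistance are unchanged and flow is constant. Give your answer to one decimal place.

Flow: 60 L/min ÷ 60 = 1 L/s.
New flow: 76 L/min ÷ 60 = 1.2667 L/s.
PIP = Vt/C + R·V̇ + PEEP (constant-flow equation of motion).
Only the resistive term changes: ΔPIP = R × ΔV̇ = 20.0 × (1.2667 − 1) = 20.0 × 0.2667 = 5.334 cmH2O.

5.3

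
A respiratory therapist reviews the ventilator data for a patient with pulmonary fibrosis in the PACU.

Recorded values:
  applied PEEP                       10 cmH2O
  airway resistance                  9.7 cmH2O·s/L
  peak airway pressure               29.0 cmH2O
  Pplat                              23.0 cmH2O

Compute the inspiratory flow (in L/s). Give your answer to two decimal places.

0.62

flow = (PIP − Pplat) / Raw = 6.0 / 9.7 = 0.6186 L/s.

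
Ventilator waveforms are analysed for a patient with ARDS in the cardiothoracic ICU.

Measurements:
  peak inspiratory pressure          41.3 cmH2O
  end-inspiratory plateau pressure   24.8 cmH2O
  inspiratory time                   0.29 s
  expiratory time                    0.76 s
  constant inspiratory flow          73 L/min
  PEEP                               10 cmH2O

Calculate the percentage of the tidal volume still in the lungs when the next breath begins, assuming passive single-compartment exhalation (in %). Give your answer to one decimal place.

Flow: 73 L/min ÷ 60 = 1.2167 L/s.
Vt = flow × Ti = 1.2167 L/s × 0.29 s × 1000 mL/L = 352.84 mL.
R = (PIP − Pplat)/V̇ = (41.3 − 24.8) / 1.2167 = 16.5/1.2167 = 13.561 cmH2O·s/L.
C = Vt/(Pplat − PEEP) = 352.84 / (24.8 − 10) = 352.84/14.8 = 23.841 mL/cmH2O.
τ = R × C = 13.561 × 0.02384 L/cmH2O = 0.3233 s.
Fraction remaining at end-expiration = e^(−Te/τ) = e^(−0.76/0.3233) = 0.0953 → 9.53%.

9.5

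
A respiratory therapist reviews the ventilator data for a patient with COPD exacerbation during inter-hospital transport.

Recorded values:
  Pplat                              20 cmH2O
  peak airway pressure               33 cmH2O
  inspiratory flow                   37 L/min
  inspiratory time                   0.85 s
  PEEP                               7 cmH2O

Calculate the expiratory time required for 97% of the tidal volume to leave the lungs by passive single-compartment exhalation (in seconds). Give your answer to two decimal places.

2.98

Flow: 37 L/min ÷ 60 = 0.6167 L/s.
Vt = flow × Ti = 0.6167 L/s × 0.85 s × 1000 mL/L = 524.2 mL.
R = (PIP − Pplat)/V̇ = (33 − 20) / 0.6167 = 13.0/0.6167 = 21.08 cmH2O·s/L.
C = Vt/(Pplat − PEEP) = 524.2 / (20 − 7) = 524.2/13.0 = 40.323 mL/cmH2O.
τ = R × C = 21.08 × 0.04032 L/cmH2O = 0.8499 s.
t = −τ·ln(1 − 0.97) = −0.8499·ln(0.03) = 2.98 s.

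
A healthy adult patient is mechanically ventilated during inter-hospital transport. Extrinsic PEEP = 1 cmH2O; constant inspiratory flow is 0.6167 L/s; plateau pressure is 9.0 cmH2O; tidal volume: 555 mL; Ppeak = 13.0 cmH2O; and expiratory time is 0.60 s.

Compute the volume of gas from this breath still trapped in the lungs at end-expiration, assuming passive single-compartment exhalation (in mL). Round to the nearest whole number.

R = (PIP − Pplat)/V̇ = (13.0 − 9.0) / 0.6167 = 4.0/0.6167 = 6.486 cmH2O·s/L.
C = Vt/(Pplat − PEEP) = 555.0 / (9.0 − 1) = 555.0/8.0 = 69.375 mL/cmH2O.
τ = R × C = 6.486 × 0.06938 L/cmH2O = 0.45 s.
Fraction remaining = e^(−Te/τ) = e^(−0.60/0.45) = 0.2636.
Trapped volume = 555.0 × 0.2636 = 146.3 mL.

146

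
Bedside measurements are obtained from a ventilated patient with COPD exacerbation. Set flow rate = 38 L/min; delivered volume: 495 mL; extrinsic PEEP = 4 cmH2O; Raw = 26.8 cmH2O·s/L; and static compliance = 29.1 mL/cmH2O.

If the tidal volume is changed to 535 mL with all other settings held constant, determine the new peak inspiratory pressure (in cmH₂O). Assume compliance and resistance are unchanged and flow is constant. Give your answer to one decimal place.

Flow: 38 L/min ÷ 60 = 0.6333 L/s.
PIP = Vt/C + R·V̇ + PEEP (constant-flow equation of motion).
Only the elastic term changes: ΔPIP = ΔVt / C = (535 − 495) / 29.1 = 1.375 cmH2O.
Original PIP = 495/29.1 + 26.8×0.6333 + 4 = 37.983 cmH2O; new PIP = 37.983 + (1.375) = 39.358 cmH2O.

39.4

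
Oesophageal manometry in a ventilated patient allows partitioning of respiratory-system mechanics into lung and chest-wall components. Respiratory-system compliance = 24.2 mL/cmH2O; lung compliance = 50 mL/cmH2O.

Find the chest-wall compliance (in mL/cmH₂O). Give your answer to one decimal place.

46.9

1/Ccw = 1/Crs − 1/CL.
1/Ccw = 1/24.2 − 1/50 = 0.02132.
Ccw = 46.904 mL/cmH2O.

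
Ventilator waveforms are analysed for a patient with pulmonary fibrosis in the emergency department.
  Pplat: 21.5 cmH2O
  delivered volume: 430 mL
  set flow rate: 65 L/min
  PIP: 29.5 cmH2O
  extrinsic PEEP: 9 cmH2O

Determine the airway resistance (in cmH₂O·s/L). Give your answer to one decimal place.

Flow: 65 L/min ÷ 60 = 1.0833 L/s.
Raw = (PIP − Pplat) / flow = (29.5 − 21.5) / 1.0833 = 8.0 / 1.0833 = 7.385 cmH2O·s/L.

7.4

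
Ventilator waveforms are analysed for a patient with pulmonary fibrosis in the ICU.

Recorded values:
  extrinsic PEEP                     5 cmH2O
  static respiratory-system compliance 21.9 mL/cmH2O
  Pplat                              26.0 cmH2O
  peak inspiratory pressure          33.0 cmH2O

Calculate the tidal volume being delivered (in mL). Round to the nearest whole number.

Vt = Cstat × (Pplat − PEEP) = 21.9 × (26.0 − 5) = 21.9 × 21.0 = 459.9 mL.

460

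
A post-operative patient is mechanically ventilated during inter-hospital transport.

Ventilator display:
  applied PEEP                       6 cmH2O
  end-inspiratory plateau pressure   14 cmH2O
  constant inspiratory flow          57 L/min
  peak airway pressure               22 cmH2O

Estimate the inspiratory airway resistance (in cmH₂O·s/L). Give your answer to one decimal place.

Flow: 57 L/min ÷ 60 = 0.95 L/s.
Raw = (PIP − Pplat) / flow = (22 − 14) / 0.95 = 8.0 / 0.95 = 8.421 cmH2O·s/L.

8.4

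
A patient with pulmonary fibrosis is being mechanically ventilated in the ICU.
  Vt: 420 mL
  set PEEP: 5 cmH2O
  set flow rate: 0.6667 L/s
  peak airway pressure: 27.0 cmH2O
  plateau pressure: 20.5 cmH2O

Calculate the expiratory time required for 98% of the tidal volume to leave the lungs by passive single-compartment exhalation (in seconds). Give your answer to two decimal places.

1.03

R = (PIP − Pplat)/V̇ = (27.0 − 20.5) / 0.6667 = 6.5/0.6667 = 9.75 cmH2O·s/L.
C = Vt/(Pplat − PEEP) = 420.0 / (20.5 − 5) = 420.0/15.5 = 27.097 mL/cmH2O.
τ = R × C = 9.75 × 0.0271 L/cmH2O = 0.2642 s.
t = −τ·ln(1 − 0.98) = −0.2642·ln(0.02) = 1.034 s.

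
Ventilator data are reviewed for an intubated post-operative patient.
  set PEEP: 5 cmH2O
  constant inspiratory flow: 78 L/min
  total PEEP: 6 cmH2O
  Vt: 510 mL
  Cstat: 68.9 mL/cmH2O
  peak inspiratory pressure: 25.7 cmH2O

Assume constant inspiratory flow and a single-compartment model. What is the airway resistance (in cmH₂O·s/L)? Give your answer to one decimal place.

9.5

Flow: 78 L/min ÷ 60 = 1.3 L/s.
Total PEEP = 6 cmH2O (set 5 + intrinsic 1); this is the baseline alveolar pressure.
Equation of motion (constant flow): PIP = Vt/C + R·V̇ + PEEP.
R·V̇ = PIP − Vt/C − PEEP = 25.7 − 510/68.9 − 6 = 25.7 − 7.402 − 6 = 12.298 cmH2O.
R = 12.298 / 1.3 = 9.46 cmH2O·s/L.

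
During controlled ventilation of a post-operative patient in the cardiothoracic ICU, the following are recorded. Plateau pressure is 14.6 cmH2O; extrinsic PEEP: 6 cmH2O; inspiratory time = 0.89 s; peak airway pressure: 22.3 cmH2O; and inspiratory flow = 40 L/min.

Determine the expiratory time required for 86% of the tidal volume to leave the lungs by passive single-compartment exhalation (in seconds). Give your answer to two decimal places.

1.57

Flow: 40 L/min ÷ 60 = 0.6667 L/s.
Vt = flow × Ti = 0.6667 L/s × 0.89 s × 1000 mL/L = 593.36 mL.
R = (PIP − Pplat)/V̇ = (22.3 − 14.6) / 0.6667 = 7.7/0.6667 = 11.549 cmH2O·s/L.
C = Vt/(Pplat − PEEP) = 593.36 / (14.6 − 6) = 593.36/8.6 = 68.995 mL/cmH2O.
τ = R × C = 11.549 × 0.069 L/cmH2O = 0.7969 s.
t = −τ·ln(1 − 0.86) = −0.7969·ln(0.14) = 1.567 s.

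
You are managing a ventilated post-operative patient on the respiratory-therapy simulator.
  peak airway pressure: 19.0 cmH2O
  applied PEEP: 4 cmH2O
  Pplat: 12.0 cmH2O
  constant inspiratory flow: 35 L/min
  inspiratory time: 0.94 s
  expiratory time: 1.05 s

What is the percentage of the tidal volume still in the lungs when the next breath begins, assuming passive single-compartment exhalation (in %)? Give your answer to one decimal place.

27.9

Flow: 35 L/min ÷ 60 = 0.5833 L/s.
Vt = flow × Ti = 0.5833 L/s × 0.94 s × 1000 mL/L = 548.3 mL.
R = (PIP − Pplat)/V̇ = (19.0 − 12.0) / 0.5833 = 7.0/0.5833 = 12.001 cmH2O·s/L.
C = Vt/(Pplat − PEEP) = 548.3 / (12.0 − 4) = 548.3/8.0 = 68.538 mL/cmH2O.
τ = R × C = 12.001 × 0.06854 L/cmH2O = 0.8225 s.
Fraction remaining at end-expiration = e^(−Te/τ) = e^(−1.05/0.8225) = 0.279 → 27.9%.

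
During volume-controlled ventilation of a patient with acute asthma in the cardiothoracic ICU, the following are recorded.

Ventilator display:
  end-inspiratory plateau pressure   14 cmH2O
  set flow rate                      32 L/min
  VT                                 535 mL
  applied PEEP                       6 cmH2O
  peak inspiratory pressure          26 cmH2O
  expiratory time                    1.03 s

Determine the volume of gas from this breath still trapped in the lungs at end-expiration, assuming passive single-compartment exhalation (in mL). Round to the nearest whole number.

Flow: 32 L/min ÷ 60 = 0.5333 L/s.
R = (PIP − Pplat)/V̇ = (26 − 14) / 0.5333 = 12.0/0.5333 = 22.501 cmH2O·s/L.
C = Vt/(Pplat − PEEP) = 535.0 / (14 − 6) = 535.0/8.0 = 66.875 mL/cmH2O.
τ = R × C = 22.501 × 0.06688 L/cmH2O = 1.505 s.
Fraction remaining = e^(−Te/τ) = e^(−1.03/1.505) = 0.5044.
Trapped volume = 535.0 × 0.5044 = 269.85 mL.

270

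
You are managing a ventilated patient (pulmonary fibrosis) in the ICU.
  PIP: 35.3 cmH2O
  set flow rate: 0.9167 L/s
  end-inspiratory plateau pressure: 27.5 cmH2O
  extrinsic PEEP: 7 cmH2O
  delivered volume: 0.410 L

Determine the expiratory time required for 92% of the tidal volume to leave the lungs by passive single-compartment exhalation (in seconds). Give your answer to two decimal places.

0.43

R = (PIP − Pplat)/V̇ = (35.3 − 27.5) / 0.9167 = 7.8/0.9167 = 8.509 cmH2O·s/L.
C = Vt/(Pplat − PEEP) = 410.0 / (27.5 − 7) = 410.0/20.5 = 20.0 mL/cmH2O.
τ = R × C = 8.509 × 0.02 L/cmH2O = 0.1702 s.
t = −τ·ln(1 − 0.92) = −0.1702·ln(0.08) = 0.4299 s.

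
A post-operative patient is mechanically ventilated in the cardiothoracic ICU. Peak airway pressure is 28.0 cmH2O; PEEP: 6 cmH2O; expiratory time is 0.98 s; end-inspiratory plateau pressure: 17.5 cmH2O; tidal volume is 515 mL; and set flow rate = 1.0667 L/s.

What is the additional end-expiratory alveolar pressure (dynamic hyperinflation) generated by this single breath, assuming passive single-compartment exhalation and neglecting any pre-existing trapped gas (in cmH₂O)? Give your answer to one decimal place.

1.2

R = (PIP − Pplat)/V̇ = (28.0 − 17.5) / 1.0667 = 10.5/1.0667 = 9.843 cmH2O·s/L.
C = Vt/(Pplat − PEEP) = 515.0 / (17.5 − 6) = 515.0/11.5 = 44.783 mL/cmH2O.
τ = R × C = 9.843 × 0.04478 L/cmH2O = 0.4408 s.
Fraction remaining = e^(−Te/τ) = e^(−0.98/0.4408) = 0.1083; trapped volume = 515.0 × 0.1083 = 55.775 mL.
Additional alveolar pressure from trapping ≈ V_trapped / C = 55.775 / 44.783 = 1.245 cmH2O.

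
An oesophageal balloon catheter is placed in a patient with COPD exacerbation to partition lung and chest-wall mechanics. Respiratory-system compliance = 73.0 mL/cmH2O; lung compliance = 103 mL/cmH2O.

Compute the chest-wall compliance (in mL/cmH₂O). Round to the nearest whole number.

1/Ccw = 1/Crs − 1/CL.
1/Ccw = 1/73.0 − 1/103 = 0.00399.
Ccw = 250.63 mL/cmH2O.

251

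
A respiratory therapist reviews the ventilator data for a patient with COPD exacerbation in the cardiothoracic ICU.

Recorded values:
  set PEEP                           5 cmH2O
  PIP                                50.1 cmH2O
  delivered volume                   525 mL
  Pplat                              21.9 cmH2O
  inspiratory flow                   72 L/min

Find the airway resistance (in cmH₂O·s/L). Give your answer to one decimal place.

Flow: 72 L/min ÷ 60 = 1.2 L/s.
Raw = (PIP − Pplat) / flow = (50.1 − 21.9) / 1.2 = 28.2 / 1.2 = 23.5 cmH2O·s/L.

23.5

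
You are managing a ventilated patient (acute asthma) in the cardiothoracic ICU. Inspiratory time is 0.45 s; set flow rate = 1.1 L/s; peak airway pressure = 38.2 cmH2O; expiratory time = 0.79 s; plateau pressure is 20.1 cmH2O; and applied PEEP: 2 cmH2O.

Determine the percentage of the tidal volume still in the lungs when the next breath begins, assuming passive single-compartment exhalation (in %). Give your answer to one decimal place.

Vt = flow × Ti = 1.1 L/s × 0.45 s × 1000 mL/L = 495.0 mL.
R = (PIP − Pplat)/V̇ = (38.2 − 20.1) / 1.1 = 18.1/1.1 = 16.455 cmH2O·s/L.
C = Vt/(Pplat − PEEP) = 495.0 / (20.1 − 2) = 495.0/18.1 = 27.348 mL/cmH2O.
τ = R × C = 16.455 × 0.02735 L/cmH2O = 0.45 s.
Fraction remaining at end-expiration = e^(−Te/τ) = e^(−0.79/0.45) = 0.1728 → 17.28%.

17.3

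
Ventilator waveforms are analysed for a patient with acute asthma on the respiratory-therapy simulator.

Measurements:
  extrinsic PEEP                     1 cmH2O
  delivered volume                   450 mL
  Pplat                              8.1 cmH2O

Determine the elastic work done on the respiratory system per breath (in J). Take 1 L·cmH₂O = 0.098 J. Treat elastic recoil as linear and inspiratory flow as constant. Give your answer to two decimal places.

Elastic work ≈ ½ × (Pplat − PEEP) × Vt = 0.5 × (8.1 − 1) × 0.450 L = 0.5 × 7.1 × 0.450 = 1.598 L·cmH2O.
× 0.098 J/(L·cmH2O) → 0.1566 J.

0.16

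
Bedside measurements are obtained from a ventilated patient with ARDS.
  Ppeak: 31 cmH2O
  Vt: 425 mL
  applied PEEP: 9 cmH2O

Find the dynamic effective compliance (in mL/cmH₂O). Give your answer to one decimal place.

19.3

Dynamic compliance = Vt / (PIP − PEEP) = 425 / (31 − 9) = 425 / 22.0 = 19.318 mL/cmH2O.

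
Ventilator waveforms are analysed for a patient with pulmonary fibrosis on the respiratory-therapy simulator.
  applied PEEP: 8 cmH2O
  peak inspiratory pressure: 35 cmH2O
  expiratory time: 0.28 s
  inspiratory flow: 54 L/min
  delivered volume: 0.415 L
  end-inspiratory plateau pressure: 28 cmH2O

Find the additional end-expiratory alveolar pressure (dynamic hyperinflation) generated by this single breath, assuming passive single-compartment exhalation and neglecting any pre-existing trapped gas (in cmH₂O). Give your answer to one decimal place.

3.5

Flow: 54 L/min ÷ 60 = 0.9 L/s.
R = (PIP − Pplat)/V̇ = (35 − 28) / 0.9 = 7.0/0.9 = 7.778 cmH2O·s/L.
C = Vt/(Pplat − PEEP) = 415.0 / (28 − 8) = 415.0/20.0 = 20.75 mL/cmH2O.
τ = R × C = 7.778 × 0.02075 L/cmH2O = 0.1614 s.
Fraction remaining = e^(−Te/τ) = e^(−0.28/0.1614) = 0.1764; trapped volume = 415.0 × 0.1764 = 73.206 mL.
Additional alveolar pressure from trapping ≈ V_trapped / C = 73.206 / 20.75 = 3.528 cmH2O.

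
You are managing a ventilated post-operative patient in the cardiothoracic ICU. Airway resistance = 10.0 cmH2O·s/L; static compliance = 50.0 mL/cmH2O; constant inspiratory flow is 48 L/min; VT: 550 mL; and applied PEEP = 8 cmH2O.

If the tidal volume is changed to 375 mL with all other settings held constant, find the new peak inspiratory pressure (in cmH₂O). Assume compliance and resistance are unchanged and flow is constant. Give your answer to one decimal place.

Flow: 48 L/min ÷ 60 = 0.8 L/s.
PIP = Vt/C + R·V̇ + PEEP (constant-flow equation of motion).
Only the elastic term changes: ΔPIP = ΔVt / C = (375 − 550) / 50.0 = -3.5 cmH2O.
Original PIP = 550/50.0 + 10.0×0.8 + 8 = 27.0 cmH2O; new PIP = 27.0 + (-3.5) = 23.5 cmH2O.

23.5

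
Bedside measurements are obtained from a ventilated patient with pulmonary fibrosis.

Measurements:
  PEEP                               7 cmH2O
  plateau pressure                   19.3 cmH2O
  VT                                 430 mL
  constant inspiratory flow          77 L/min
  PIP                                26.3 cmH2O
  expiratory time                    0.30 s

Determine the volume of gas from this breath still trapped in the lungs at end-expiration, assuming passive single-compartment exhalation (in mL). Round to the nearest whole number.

Flow: 77 L/min ÷ 60 = 1.2833 L/s.
R = (PIP − Pplat)/V̇ = (26.3 − 19.3) / 1.2833 = 7.0/1.2833 = 5.455 cmH2O·s/L.
C = Vt/(Pplat − PEEP) = 430.0 / (19.3 − 7) = 430.0/12.3 = 34.959 mL/cmH2O.
τ = R × C = 5.455 × 0.03496 L/cmH2O = 0.1907 s.
Fraction remaining = e^(−Te/τ) = e^(−0.30/0.1907) = 0.2074.
Trapped volume = 430.0 × 0.2074 = 89.182 mL.

89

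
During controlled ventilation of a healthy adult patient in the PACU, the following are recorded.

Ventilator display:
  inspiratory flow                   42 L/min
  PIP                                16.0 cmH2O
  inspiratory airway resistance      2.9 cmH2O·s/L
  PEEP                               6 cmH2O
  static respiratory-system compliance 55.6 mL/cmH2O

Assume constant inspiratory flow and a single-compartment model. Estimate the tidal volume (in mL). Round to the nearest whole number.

Flow: 42 L/min ÷ 60 = 0.7 L/s.
Equation of motion (constant flow): PIP = Vt/C + R·V̇ + PEEP.
Vt/C = PIP − R·V̇ − PEEP = 16.0 − 2.03 − 6 = 7.97 cmH2O.
Vt = C × 7.97 = 55.6 × 7.97 = 443.13 mL.

443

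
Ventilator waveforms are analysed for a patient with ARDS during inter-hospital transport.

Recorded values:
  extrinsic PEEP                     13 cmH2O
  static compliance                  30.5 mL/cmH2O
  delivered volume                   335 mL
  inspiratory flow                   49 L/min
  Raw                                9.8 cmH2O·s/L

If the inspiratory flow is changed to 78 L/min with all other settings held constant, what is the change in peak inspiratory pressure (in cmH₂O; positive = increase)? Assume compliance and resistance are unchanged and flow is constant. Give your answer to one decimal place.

Flow: 49 L/min ÷ 60 = 0.8167 L/s.
New flow: 78 L/min ÷ 60 = 1.3 L/s.
PIP = Vt/C + R·V̇ + PEEP (constant-flow equation of motion).
Only the resistive term changes: ΔPIP = R × ΔV̇ = 9.8 × (1.3 − 0.8167) = 9.8 × 0.4833 = 4.736 cmH2O.

4.7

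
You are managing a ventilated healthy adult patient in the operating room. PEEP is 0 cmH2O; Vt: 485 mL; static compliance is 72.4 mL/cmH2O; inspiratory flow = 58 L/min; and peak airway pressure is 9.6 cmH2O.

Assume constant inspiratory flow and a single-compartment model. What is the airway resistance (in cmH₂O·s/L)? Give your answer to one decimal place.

Flow: 58 L/min ÷ 60 = 0.9667 L/s.
Equation of motion (constant flow): PIP = Vt/C + R·V̇ + PEEP.
R·V̇ = PIP − Vt/C − PEEP = 9.6 − 485/72.4 − 0 = 9.6 − 6.699 − 0 = 2.901 cmH2O.
R = 2.901 / 0.9667 = 3.001 cmH2O·s/L.

3.0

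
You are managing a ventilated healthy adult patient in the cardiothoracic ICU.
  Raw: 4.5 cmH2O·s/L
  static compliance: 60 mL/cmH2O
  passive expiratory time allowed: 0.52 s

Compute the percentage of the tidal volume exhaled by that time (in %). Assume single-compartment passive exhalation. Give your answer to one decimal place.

τ = R × C = 4.5 × 60 mL/cmH2O = 4.5 × 0.060 L/cmH2O = 0.27 s.
Passive exhalation: V(t)/V₀ = e^(−t/τ) = e^(−0.52/0.27) = 0.1457.
Fraction exhaled = 1 − 0.1457 = 0.8543 → 85.43%.

85.4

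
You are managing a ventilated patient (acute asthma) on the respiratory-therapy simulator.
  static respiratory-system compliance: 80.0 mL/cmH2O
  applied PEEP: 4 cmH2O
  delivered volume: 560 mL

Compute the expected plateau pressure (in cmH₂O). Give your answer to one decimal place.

Pplat = PEEP + Vt / Cstat = 4 + 560 / 80.0 = 4 + 7.0 = 11.0 cmH2O.

11.0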